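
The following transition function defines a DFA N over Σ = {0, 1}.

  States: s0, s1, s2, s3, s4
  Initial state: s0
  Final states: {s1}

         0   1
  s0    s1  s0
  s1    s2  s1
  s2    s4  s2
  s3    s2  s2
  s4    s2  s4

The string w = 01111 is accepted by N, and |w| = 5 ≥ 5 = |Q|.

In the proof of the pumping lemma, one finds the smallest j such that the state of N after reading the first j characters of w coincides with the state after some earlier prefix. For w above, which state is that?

s1

Run of N on w = 0 1 1 1 1:
  step 0: s0  (start)
  step 1: s1  (read 0: s0→s1)
  step 2: s1  (read 1: s1→s1)   ← first repeat (s1 seen earlier)
  step 3: s1  (read 1: s1→s1)
  step 4: s1  (read 1: s1→s1)
  step 5: s1  (read 1: s1→s1)

The earliest repeat is at step j = 2: N is in s1, which it already visited at step i = 1.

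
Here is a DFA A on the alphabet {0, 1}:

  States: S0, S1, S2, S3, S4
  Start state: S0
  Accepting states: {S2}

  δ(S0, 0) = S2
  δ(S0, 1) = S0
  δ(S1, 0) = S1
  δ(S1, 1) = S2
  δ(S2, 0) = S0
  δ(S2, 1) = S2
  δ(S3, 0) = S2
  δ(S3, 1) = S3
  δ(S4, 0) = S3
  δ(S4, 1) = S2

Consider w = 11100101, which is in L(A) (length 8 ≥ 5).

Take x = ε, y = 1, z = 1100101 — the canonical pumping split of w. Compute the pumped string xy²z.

xy^2z = ε·1·1·1100101 = 111100101.
Reading y = 1 takes A from S0 back to S0, so after x·y·y the machine is still in S0, and z then leads to the accepting state S2. Hence 111100101 ∈ L(A).

111100101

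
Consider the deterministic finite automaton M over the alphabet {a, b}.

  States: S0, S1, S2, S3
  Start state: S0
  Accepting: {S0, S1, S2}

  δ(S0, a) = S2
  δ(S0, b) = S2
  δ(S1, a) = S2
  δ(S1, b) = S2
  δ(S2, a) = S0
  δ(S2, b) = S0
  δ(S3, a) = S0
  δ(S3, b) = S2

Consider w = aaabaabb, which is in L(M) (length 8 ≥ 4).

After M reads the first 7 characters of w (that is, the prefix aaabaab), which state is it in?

S2

State sequence: S0 -a-> S2 -a-> S0 -a-> S2 -b-> S0 -a-> S2 -a-> S0 -b-> S2

After reading 7 characters, M is in state S2.
(This kind of state-tracing is the core of the pumping-lemma construction: with 4 states, pigeonhole forces a repeat within the first 4 steps.)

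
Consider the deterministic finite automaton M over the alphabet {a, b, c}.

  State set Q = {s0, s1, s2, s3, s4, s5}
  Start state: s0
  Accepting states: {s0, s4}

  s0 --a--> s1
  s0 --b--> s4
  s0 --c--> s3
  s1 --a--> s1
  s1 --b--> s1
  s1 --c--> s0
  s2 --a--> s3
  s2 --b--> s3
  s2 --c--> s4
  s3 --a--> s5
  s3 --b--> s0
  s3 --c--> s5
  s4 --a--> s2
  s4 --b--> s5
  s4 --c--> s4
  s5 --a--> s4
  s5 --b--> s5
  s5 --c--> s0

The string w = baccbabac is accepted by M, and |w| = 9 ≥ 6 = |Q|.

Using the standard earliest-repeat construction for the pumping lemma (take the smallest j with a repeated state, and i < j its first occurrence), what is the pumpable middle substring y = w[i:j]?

State sequence: s0 -b-> s4 -a-> s2 -c-> s4 -c-> s4 -b-> s5 -a-> s4 -b-> s5 -a-> s4 -c-> s4
First repeat at step 3: s4 was already visited.

So i = 1, j = 3, giving x = w[0:1] = b, y = w[1:3] = ac, z = w[3:9] = cbabac.
Check: |xy| = 3 ≤ 6 and |y| = 2 ≥ 1. Reading y takes M from s4 back to s4, so every xyⁱz is accepted.

ac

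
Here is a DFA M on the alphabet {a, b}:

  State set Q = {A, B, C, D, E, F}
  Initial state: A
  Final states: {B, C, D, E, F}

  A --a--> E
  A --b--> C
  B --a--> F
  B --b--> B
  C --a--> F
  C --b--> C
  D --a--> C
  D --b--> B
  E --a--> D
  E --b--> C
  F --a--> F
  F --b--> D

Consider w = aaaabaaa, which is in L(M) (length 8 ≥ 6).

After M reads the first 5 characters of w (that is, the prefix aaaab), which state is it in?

Run of M on the first 5 characters of w = a a a a b:
  step 0: A  (start)
  step 1: E  (read a: A→E)
  step 2: D  (read a: E→D)
  step 3: C  (read a: D→C)
  step 4: F  (read a: C→F)
  step 5: D  (read b: F→D)

After reading 5 characters, M is in state D.
(This kind of state-tracing is the core of the pumping-lemma construction: with 6 states, pigeonhole forces a repeat within the first 6 steps.)

D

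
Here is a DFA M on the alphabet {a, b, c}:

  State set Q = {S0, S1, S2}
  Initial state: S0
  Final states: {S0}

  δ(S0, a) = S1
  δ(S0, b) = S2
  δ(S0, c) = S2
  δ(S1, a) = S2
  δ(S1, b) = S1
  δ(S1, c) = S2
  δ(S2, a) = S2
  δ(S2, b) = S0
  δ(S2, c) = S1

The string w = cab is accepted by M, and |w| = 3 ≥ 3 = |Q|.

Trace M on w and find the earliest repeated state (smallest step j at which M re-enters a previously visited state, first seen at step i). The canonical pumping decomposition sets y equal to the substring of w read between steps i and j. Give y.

Run of M on w = c a b:
  step 0: S0  (start)
  step 1: S2  (read c: S0→S2)
  step 2: S2  (read a: S2→S2)   ← first repeat (S2 seen earlier)
  step 3: S0  (read b: S2→S0)

So i = 1, j = 2, giving x = w[0:1] = c, y = w[1:2] = a, z = w[2:3] = b.
Check: |xy| = 2 ≤ 3 and |y| = 1 ≥ 1. Reading y takes M from S2 back to S2, so every xyⁱz is accepted.
With |Q| = 3, pigeonhole forces a state repeat no later than step 3; the substring read between the first and second visits to that state can be pumped.

a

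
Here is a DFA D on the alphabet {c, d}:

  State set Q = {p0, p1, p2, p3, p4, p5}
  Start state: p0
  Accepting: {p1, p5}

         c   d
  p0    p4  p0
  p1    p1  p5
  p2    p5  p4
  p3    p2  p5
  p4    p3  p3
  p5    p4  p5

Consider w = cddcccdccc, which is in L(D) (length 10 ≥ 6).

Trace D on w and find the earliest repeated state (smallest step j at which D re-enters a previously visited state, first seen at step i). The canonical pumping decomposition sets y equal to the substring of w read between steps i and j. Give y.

ddc

State sequence: p0 -c-> p4 -d-> p3 -d-> p5 -c-> p4 -c-> p3 -c-> p2 -d-> p4 -c-> p3 -c-> p2 -c-> p5
First repeat at step 4: p4 was already visited.

So i = 1, j = 4, giving x = w[0:1] = c, y = w[1:4] = ddc, z = w[4:10] = ccdccc.
Check: |xy| = 4 ≤ 6 and |y| = 3 ≥ 1. Reading y takes D from p4 back to p4, so every xyⁱz is accepted.
Since D has 6 states, any run of length ≥ 6 visits 6+1 states, so by pigeonhole some state repeats within the first 6 steps — that repeat gives the pumpable loop.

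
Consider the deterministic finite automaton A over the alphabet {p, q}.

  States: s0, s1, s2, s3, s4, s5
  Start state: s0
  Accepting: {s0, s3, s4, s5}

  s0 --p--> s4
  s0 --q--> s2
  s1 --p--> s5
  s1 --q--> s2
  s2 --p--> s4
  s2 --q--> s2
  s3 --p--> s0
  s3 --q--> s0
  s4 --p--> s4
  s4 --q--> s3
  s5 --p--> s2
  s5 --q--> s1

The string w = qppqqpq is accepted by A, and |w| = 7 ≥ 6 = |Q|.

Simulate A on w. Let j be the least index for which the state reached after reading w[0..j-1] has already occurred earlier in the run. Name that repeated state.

State sequence: s0 -q-> s2 -p-> s4 -p-> s4 -q-> s3 -q-> s0 -p-> s4 -q-> s3
First repeat at step 3: s4 was already visited.

The earliest repeat is at step j = 3: A is in s4, which it already visited at step i = 2.

s4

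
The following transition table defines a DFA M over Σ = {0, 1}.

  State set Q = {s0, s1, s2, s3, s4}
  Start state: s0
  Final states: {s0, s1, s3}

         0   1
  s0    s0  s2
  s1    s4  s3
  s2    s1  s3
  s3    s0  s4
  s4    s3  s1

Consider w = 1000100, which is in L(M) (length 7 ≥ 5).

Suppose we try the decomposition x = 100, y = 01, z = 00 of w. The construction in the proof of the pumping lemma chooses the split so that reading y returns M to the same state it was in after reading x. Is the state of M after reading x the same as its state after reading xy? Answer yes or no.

State sequence: s0 -1-> s2 -0-> s1 -0-> s4 -0-> s3 -1-> s4

After x (step 3): s4. After xy (step 5): s4.
They match, so y = 01 drives M around a cycle from s4 back to itself; pumping y any number of times keeps M in s4 before reading z, and xyⁱz ∈ L(M) for every i ≥ 0.

yes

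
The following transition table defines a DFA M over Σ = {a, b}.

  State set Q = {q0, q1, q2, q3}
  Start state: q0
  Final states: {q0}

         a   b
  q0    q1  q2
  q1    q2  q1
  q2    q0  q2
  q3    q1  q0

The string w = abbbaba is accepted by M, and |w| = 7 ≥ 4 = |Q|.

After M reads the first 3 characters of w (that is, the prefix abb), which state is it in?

Run of M on the first 3 characters of w = a b b:
  step 0: q0  (start)
  step 1: q1  (read a: q0→q1)
  step 2: q1  (read b: q1→q1)
  step 3: q1  (read b: q1→q1)

After reading 3 characters, M is in state q1.

q1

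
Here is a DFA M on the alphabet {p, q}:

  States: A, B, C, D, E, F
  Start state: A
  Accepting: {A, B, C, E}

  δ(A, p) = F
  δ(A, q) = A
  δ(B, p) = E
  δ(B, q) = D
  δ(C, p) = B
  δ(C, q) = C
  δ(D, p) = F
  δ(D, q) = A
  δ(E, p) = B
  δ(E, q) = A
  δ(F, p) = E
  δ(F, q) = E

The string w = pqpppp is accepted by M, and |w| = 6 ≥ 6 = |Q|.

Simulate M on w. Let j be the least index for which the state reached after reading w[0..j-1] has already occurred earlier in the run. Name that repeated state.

E

State sequence: A -p-> F -q-> E -p-> B -p-> E -p-> B -p-> E
First repeat at step 4: E was already visited.

The earliest repeat is at step j = 4: M is in E, which it already visited at step i = 2.
The DFA has 6 states, so the proof of the pumping lemma guarantees a repeated state among the first 6+1 visited; the segment between the two visits is the pumpable y.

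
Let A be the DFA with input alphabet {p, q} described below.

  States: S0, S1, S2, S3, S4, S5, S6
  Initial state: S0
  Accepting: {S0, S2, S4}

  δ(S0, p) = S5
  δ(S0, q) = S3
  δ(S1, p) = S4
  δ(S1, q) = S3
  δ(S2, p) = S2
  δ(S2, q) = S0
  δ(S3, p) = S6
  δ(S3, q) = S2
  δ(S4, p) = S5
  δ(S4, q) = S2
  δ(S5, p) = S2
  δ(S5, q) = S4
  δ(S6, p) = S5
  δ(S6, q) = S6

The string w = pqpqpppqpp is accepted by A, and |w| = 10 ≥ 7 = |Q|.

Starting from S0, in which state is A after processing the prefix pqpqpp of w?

State sequence: S0 -p-> S5 -q-> S4 -p-> S5 -q-> S4 -p-> S5 -p-> S2

After reading 6 characters, A is in state S2.
(This kind of state-tracing is the core of the pumping-lemma construction: with 7 states, pigeonhole forces a repeat within the first 7 steps.)

S2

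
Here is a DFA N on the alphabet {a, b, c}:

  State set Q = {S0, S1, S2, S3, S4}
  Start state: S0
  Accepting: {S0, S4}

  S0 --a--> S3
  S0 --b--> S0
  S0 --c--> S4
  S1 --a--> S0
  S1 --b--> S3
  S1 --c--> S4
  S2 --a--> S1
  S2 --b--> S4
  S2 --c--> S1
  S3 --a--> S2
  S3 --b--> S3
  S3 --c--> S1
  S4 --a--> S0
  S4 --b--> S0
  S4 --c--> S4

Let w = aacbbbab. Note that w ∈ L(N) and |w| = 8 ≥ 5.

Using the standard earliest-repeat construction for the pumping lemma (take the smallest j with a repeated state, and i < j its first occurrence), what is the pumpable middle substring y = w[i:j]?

State sequence: S0 -a-> S3 -a-> S2 -c-> S1 -b-> S3 -b-> S3 -b-> S3 -a-> S2 -b-> S4
First repeat at step 4: S3 was already visited.

So i = 1, j = 4, giving x = w[0:1] = a, y = w[1:4] = acb, z = w[4:8] = bbab.
Check: |xy| = 4 ≤ 5 and |y| = 3 ≥ 1. Reading y takes N from S3 back to S3, so every xyⁱz is accepted.
The DFA has 5 states, so the proof of the pumping lemma guarantees a repeated state among the first 5+1 visited; the segment between the two visits is the pumpable y.

acb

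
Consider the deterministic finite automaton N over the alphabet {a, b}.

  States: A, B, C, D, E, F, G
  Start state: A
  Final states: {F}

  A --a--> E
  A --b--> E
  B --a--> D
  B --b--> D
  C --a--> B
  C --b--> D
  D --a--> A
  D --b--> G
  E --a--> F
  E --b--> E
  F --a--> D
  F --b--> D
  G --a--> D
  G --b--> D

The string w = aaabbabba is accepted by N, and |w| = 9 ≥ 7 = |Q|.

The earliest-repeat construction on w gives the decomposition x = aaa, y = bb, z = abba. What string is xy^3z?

aaabbbbbbabba

xy^3z = aaa·bb·bb·bb·abba = aaabbbbbbabba.
Reading y = bb takes N from D back to D, so after x·y·y·y the machine is still in D, and z then leads to the accepting state F. Hence aaabbbbbbabba ∈ L(N).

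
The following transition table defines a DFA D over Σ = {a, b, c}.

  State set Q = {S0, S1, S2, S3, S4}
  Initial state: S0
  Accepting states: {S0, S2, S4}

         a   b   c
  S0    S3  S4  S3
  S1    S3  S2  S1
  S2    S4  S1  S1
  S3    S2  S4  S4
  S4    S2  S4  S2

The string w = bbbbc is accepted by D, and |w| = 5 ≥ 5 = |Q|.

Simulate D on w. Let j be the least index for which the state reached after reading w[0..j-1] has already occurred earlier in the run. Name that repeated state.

S4

State sequence: S0 -b-> S4 -b-> S4 -b-> S4 -b-> S4 -c-> S2
First repeat at step 2: S4 was already visited.

The earliest repeat is at step j = 2: D is in S4, which it already visited at step i = 1.
Pumping length from the standard proof: p = 5 (the number of states). The repeated state found above gives |xy| = j ≤ 5 and |y| = j − i ≥ 1.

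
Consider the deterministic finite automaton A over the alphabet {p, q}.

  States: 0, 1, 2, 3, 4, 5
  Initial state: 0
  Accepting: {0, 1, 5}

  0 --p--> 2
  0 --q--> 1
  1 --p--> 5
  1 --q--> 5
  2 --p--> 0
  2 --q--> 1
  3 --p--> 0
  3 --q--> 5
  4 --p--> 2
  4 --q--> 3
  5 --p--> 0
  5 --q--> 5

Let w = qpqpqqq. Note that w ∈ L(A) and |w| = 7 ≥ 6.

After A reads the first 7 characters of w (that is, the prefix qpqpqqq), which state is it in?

5

Run of A on the first 7 characters of w = q p q p q q q:
  step 0: 0  (start)
  step 1: 1  (read q: 0→1)
  step 2: 5  (read p: 1→5)
  step 3: 5  (read q: 5→5)
  step 4: 0  (read p: 5→0)
  step 5: 1  (read q: 0→1)
  step 6: 5  (read q: 1→5)
  step 7: 5  (read q: 5→5)

After reading 7 characters, A is in state 5.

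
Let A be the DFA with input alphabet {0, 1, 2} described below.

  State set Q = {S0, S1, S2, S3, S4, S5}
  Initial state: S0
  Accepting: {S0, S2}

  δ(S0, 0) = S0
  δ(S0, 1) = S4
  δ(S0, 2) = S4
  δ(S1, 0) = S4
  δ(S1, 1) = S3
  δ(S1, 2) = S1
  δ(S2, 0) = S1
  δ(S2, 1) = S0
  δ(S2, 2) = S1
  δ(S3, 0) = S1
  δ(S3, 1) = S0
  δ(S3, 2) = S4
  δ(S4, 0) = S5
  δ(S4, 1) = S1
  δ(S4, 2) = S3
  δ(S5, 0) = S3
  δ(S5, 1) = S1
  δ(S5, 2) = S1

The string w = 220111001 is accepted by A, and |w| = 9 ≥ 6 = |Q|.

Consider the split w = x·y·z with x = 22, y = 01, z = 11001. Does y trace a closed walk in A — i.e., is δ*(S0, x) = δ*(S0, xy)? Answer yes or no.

State sequence: S0 -2-> S4 -2-> S3 -0-> S1 -1-> S3

After x (step 2): S3. After xy (step 4): S3.
They match, so y = 01 drives A around a cycle from S3 back to itself; pumping y any number of times keeps A in S3 before reading z, and xyⁱz ∈ L(A) for every i ≥ 0.

yes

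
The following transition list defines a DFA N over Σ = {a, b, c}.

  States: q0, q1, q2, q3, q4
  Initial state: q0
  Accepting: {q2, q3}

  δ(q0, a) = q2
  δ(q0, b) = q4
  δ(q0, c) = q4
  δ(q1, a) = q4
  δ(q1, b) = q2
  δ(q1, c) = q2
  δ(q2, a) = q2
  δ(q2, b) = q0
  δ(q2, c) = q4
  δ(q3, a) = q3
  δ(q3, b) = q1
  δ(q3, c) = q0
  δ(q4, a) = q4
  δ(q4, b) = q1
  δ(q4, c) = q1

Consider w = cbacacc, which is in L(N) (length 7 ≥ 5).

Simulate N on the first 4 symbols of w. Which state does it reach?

Run of N on the first 4 characters of w = c b a c:
  step 0: q0  (start)
  step 1: q4  (read c: q0→q4)
  step 2: q1  (read b: q4→q1)
  step 3: q4  (read a: q1→q4)
  step 4: q1  (read c: q4→q1)

After reading 4 characters, N is in state q1.
(This kind of state-tracing is the core of the pumping-lemma construction: with 5 states, pigeonhole forces a repeat within the first 5 steps.)

q1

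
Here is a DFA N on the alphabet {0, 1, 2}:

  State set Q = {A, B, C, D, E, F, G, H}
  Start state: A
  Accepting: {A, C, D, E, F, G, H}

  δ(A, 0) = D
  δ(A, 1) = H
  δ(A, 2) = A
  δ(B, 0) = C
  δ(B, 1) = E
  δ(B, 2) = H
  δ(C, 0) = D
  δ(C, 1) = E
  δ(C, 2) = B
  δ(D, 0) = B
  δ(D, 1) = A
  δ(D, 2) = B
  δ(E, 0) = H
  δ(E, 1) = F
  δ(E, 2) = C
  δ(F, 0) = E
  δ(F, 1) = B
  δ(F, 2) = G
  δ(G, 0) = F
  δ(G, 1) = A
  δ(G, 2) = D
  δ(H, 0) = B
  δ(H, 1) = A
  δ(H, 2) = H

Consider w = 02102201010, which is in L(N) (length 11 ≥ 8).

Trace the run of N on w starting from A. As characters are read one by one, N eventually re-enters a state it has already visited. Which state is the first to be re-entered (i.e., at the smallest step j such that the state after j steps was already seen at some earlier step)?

H

Run of N on w = 0 2 1 0 2 2 0 1 0 1 0:
  step 0: A  (start)
  step 1: D  (read 0: A→D)
  step 2: B  (read 2: D→B)
  step 3: E  (read 1: B→E)
  step 4: H  (read 0: E→H)
  step 5: H  (read 2: H→H)   ← first repeat (H seen earlier)
  step 6: H  (read 2: H→H)
  step 7: B  (read 0: H→B)
  step 8: E  (read 1: B→E)
  step 9: H  (read 0: E→H)
  step 10: A  (read 1: H→A)
  step 11: D  (read 0: A→D)

The earliest repeat is at step j = 5: N is in H, which it already visited at step i = 4.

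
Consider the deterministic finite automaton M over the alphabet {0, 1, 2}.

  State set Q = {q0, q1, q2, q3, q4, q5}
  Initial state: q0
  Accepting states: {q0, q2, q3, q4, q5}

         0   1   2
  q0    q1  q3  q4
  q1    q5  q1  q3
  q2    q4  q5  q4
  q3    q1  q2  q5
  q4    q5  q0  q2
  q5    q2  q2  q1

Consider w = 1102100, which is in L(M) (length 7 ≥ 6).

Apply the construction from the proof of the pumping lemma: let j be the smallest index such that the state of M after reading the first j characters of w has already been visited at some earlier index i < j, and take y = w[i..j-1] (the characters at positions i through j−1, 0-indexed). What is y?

State sequence: q0 -1-> q3 -1-> q2 -0-> q4 -2-> q2 -1-> q5 -0-> q2 -0-> q4
First repeat at step 4: q2 was already visited.

So i = 2, j = 4, giving x = w[0:2] = 11, y = w[2:4] = 02, z = w[4:7] = 100.
Check: |xy| = 4 ≤ 6 and |y| = 2 ≥ 1. Reading y takes M from q2 back to q2, so every xyⁱz is accepted.
With |Q| = 6, pigeonhole forces a state repeat no later than step 6; the substring read between the first and second visits to that state can be pumped.

02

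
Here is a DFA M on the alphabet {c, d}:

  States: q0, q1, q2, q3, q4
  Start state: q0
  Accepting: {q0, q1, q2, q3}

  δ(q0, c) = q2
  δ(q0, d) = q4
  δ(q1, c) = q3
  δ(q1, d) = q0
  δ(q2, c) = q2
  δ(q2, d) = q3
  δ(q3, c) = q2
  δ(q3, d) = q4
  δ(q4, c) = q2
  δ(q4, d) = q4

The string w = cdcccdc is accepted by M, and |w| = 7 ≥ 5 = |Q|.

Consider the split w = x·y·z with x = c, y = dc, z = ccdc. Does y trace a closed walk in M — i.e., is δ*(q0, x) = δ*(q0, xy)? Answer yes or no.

State sequence: q0 -c-> q2 -d-> q3 -c-> q2

After x (step 1): q2. After xy (step 3): q2.
They match, so y = dc drives M around a cycle from q2 back to itself; pumping y any number of times keeps M in q2 before reading z, and xyⁱz ∈ L(M) for every i ≥ 0.

yes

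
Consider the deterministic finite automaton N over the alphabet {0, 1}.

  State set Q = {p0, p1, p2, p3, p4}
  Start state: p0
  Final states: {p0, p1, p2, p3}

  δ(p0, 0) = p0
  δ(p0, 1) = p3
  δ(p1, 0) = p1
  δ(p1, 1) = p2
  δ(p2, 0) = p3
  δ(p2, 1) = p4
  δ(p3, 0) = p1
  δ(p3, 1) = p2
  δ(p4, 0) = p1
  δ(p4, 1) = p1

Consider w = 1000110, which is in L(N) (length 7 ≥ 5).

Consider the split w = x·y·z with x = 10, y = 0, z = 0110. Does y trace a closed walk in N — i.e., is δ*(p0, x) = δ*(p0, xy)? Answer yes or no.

yes

Run of N on the first 3 characters of w = 1 0 0:
  step 0: p0  (start)
  step 1: p3  (read 1: p0→p3)
  step 2: p1  (read 0: p3→p1)
  step 3: p1  (read 0: p1→p1)

After x (step 2): p1. After xy (step 3): p1.
They match, so y = 0 drives N around a cycle from p1 back to itself; pumping y any number of times keeps N in p1 before reading z, and xyⁱz ∈ L(N) for every i ≥ 0.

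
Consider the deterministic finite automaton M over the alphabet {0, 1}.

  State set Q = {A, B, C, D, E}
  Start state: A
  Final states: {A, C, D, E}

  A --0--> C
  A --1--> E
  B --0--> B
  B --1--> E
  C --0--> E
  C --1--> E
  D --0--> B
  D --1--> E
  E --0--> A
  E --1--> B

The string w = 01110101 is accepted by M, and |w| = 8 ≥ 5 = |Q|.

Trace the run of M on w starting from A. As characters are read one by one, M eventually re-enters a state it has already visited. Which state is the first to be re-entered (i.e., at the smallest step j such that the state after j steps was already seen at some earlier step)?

E

Run of M on w = 0 1 1 1 0 1 0 1:
  step 0: A  (start)
  step 1: C  (read 0: A→C)
  step 2: E  (read 1: C→E)
  step 3: B  (read 1: E→B)
  step 4: E  (read 1: B→E)   ← first repeat (E seen earlier)
  step 5: A  (read 0: E→A)
  step 6: E  (read 1: A→E)
  step 7: A  (read 0: E→A)
  step 8: E  (read 1: A→E)

The earliest repeat is at step j = 4: M is in E, which it already visited at step i = 2.
The DFA has 5 states, so the proof of the pumping lemma guarantees a repeated state among the first 5+1 visited; the segment between the two visits is the pumpable y.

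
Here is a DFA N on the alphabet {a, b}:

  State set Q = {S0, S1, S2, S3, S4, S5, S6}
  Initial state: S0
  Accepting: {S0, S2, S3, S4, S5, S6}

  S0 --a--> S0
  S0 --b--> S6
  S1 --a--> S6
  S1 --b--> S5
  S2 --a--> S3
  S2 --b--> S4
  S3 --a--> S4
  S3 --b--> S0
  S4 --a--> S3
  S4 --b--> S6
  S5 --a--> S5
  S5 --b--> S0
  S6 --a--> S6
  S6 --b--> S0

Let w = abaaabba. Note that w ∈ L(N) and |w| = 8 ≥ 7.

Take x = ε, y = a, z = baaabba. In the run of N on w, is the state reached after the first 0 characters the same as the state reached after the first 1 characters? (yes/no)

yes

State sequence: S0 -a-> S0

After x (step 0): S0. After xy (step 1): S0.
They match, so y = a drives N around a cycle from S0 back to itself; pumping y any number of times keeps N in S0 before reading z, and xyⁱz ∈ L(N) for every i ≥ 0.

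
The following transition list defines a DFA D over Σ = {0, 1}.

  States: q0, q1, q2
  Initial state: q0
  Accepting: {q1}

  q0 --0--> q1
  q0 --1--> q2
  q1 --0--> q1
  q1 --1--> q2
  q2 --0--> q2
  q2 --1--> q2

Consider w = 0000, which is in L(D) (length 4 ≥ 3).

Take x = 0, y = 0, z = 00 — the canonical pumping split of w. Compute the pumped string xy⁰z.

xy⁰z = xz = 0·00 = 000.
Reading y = 0 takes D from q1 back to q1, so after x the machine is still in q1, and z then leads to the accepting state q1. Hence 000 ∈ L(D).

000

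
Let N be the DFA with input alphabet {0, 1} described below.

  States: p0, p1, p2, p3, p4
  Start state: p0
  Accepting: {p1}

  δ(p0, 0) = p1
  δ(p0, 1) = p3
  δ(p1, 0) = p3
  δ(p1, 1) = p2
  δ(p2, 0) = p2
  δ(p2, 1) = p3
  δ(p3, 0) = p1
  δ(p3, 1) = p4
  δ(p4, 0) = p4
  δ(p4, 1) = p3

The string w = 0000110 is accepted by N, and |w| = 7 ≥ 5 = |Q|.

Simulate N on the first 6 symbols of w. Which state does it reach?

p3

State sequence: p0 -0-> p1 -0-> p3 -0-> p1 -0-> p3 -1-> p4 -1-> p3

After reading 6 characters, N is in state p3.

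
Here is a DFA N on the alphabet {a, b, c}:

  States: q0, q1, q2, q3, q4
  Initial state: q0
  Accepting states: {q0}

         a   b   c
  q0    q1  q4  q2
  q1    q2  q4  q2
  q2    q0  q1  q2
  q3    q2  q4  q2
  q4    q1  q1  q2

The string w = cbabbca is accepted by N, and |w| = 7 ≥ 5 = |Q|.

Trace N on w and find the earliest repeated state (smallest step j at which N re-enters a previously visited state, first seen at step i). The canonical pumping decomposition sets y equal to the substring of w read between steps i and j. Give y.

ba

State sequence: q0 -c-> q2 -b-> q1 -a-> q2 -b-> q1 -b-> q4 -c-> q2 -a-> q0
First repeat at step 3: q2 was already visited.

So i = 1, j = 3, giving x = w[0:1] = c, y = w[1:3] = ba, z = w[3:7] = bbca.
Check: |xy| = 3 ≤ 5 and |y| = 2 ≥ 1. Reading y takes N from q2 back to q2, so every xyⁱz is accepted.
Since N has 5 states, any run of length ≥ 5 visits 5+1 states, so by pigeonhole some state repeats within the first 5 steps — that repeat gives the pumpable loop.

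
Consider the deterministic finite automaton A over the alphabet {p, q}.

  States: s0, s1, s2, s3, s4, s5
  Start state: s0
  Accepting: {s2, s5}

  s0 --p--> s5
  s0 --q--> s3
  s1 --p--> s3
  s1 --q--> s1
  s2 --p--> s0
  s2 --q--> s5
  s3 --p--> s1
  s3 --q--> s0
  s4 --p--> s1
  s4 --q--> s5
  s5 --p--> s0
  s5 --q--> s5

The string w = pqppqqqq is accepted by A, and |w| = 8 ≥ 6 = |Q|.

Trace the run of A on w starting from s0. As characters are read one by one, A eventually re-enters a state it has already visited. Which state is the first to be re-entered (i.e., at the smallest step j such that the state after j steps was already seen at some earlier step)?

State sequence: s0 -p-> s5 -q-> s5 -p-> s0 -p-> s5 -q-> s5 -q-> s5 -q-> s5 -q-> s5
First repeat at step 2: s5 was already visited.

The earliest repeat is at step j = 2: A is in s5, which it already visited at step i = 1.
Pumping length from the standard proof: p = 6 (the number of states). The repeated state found above gives |xy| = j ≤ 6 and |y| = j − i ≥ 1.

s5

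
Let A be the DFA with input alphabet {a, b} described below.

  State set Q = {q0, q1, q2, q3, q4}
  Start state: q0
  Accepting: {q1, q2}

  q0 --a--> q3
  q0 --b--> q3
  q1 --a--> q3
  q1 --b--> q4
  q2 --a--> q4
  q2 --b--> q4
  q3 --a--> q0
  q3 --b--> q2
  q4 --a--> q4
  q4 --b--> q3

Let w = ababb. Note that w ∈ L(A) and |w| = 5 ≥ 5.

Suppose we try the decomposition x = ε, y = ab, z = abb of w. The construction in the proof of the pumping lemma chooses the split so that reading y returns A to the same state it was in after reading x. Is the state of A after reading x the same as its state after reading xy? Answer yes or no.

Run of A on the first 2 characters of w = a b:
  step 0: q0  (start)
  step 1: q3  (read a: q0→q3)
  step 2: q2  (read b: q3→q2)

After x (step 0): q0. After xy (step 2): q2.
They differ (q0 ≠ q2), so y is not a cycle from the state after x; this split is not the one the pumping-lemma construction produces, and pumping y need not keep the string in L(A).

no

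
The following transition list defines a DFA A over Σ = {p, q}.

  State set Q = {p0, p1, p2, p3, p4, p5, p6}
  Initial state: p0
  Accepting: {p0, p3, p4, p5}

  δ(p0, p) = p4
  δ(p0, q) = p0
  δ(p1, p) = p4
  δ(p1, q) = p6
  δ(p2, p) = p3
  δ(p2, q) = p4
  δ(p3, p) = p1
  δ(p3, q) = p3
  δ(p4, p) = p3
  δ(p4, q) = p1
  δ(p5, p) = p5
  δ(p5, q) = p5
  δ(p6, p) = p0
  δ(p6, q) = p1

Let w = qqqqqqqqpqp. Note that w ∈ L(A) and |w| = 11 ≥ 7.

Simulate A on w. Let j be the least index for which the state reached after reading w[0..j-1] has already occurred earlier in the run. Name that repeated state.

p0

State sequence: p0 -q-> p0 -q-> p0 -q-> p0 -q-> p0 -q-> p0 -q-> p0 -q-> p0 -q-> p0 -p-> p4 -q-> p1 -p-> p4
First repeat at step 1: p0 was already visited.

The earliest repeat is at step j = 1: A is in p0, which it already visited at step i = 0.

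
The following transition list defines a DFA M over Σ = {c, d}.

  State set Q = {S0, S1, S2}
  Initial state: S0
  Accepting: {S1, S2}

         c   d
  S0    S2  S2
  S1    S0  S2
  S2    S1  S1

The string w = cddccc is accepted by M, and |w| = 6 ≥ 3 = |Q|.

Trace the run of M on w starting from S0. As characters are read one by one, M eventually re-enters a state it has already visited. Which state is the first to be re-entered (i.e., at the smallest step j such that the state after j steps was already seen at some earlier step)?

S2

State sequence: S0 -c-> S2 -d-> S1 -d-> S2 -c-> S1 -c-> S0 -c-> S2
First repeat at step 3: S2 was already visited.

The earliest repeat is at step j = 3: M is in S2, which it already visited at step i = 1.
Pumping length from the standard proof: p = 3 (the number of states). The repeated state found above gives |xy| = j ≤ 3 and |y| = j − i ≥ 1.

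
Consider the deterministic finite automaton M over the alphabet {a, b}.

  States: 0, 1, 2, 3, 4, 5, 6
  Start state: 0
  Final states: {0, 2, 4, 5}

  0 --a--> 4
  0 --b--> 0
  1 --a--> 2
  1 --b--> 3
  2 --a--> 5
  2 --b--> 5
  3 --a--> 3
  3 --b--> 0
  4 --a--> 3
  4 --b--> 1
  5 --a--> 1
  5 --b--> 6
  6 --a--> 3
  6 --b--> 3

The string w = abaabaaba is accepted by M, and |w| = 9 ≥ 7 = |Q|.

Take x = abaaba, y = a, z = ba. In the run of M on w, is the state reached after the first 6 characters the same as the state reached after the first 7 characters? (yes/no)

yes

State sequence: 0 -a-> 4 -b-> 1 -a-> 2 -a-> 5 -b-> 6 -a-> 3 -a-> 3

After x (step 6): 3. After xy (step 7): 3.
They match, so y = a drives M around a cycle from 3 back to itself; pumping y any number of times keeps M in 3 before reading z, and xyⁱz ∈ L(M) for every i ≥ 0.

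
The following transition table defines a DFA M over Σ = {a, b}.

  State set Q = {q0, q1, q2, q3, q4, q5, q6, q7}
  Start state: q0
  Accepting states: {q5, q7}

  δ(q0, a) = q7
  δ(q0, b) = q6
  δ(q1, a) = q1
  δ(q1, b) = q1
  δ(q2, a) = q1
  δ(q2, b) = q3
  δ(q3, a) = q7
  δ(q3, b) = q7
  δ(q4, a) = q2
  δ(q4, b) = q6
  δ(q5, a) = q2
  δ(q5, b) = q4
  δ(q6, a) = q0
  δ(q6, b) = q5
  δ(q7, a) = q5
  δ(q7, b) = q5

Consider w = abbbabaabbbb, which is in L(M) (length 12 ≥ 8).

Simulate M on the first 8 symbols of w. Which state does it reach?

Run of M on the first 8 characters of w = a b b b a b a a:
  step 0: q0  (start)
  step 1: q7  (read a: q0→q7)
  step 2: q5  (read b: q7→q5)
  step 3: q4  (read b: q5→q4)
  step 4: q6  (read b: q4→q6)
  step 5: q0  (read a: q6→q0)
  step 6: q6  (read b: q0→q6)
  step 7: q0  (read a: q6→q0)
  step 8: q7  (read a: q0→q7)

After reading 8 characters, M is in state q7.
(This kind of state-tracing is the core of the pumping-lemma construction: with 8 states, pigeonhole forces a repeat within the first 8 steps.)

q7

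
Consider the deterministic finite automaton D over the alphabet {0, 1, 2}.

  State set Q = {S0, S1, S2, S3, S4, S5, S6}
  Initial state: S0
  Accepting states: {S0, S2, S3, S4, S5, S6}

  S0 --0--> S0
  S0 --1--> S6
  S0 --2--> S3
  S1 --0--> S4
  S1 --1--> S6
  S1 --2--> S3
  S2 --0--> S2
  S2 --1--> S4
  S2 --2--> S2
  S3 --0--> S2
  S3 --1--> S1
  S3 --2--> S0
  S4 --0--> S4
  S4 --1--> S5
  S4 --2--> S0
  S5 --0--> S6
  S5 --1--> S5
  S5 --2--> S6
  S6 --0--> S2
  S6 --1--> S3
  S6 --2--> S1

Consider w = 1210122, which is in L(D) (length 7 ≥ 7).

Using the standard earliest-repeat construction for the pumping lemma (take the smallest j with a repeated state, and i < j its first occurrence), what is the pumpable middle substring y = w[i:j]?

State sequence: S0 -1-> S6 -2-> S1 -1-> S6 -0-> S2 -1-> S4 -2-> S0 -2-> S3
First repeat at step 3: S6 was already visited.

So i = 1, j = 3, giving x = w[0:1] = 1, y = w[1:3] = 21, z = w[3:7] = 0122.
Check: |xy| = 3 ≤ 7 and |y| = 2 ≥ 1. Reading y takes D from S6 back to S6, so every xyⁱz is accepted.
Pumping length from the standard proof: p = 7 (the number of states). The repeated state found above gives |xy| = j ≤ 7 and |y| = j − i ≥ 1.

21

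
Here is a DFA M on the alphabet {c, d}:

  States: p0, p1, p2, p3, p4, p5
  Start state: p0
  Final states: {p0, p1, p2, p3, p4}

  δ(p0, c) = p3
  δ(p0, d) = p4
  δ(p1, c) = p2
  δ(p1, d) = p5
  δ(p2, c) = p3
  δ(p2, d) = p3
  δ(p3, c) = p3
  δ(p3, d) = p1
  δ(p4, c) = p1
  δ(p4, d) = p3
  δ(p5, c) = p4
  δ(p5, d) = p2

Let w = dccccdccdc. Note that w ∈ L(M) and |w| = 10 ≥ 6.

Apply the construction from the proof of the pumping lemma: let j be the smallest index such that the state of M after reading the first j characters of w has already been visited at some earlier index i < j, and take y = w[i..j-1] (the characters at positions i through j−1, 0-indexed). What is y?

Run of M on w = d c c c c d c c d c:
  step 0: p0  (start)
  step 1: p4  (read d: p0→p4)
  step 2: p1  (read c: p4→p1)
  step 3: p2  (read c: p1→p2)
  step 4: p3  (read c: p2→p3)
  step 5: p3  (read c: p3→p3)   ← first repeat (p3 seen earlier)
  step 6: p1  (read d: p3→p1)
  step 7: p2  (read c: p1→p2)
  step 8: p3  (read c: p2→p3)
  step 9: p1  (read d: p3→p1)
  step 10: p2  (read c: p1→p2)

So i = 4, j = 5, giving x = w[0:4] = dccc, y = w[4:5] = c, z = w[5:10] = dccdc.
Check: |xy| = 5 ≤ 6 and |y| = 1 ≥ 1. Reading y takes M from p3 back to p3, so every xyⁱz is accepted.
With |Q| = 6, pigeonhole forces a state repeat no later than step 6; the substring read between the first and second visits to that state can be pumped.

c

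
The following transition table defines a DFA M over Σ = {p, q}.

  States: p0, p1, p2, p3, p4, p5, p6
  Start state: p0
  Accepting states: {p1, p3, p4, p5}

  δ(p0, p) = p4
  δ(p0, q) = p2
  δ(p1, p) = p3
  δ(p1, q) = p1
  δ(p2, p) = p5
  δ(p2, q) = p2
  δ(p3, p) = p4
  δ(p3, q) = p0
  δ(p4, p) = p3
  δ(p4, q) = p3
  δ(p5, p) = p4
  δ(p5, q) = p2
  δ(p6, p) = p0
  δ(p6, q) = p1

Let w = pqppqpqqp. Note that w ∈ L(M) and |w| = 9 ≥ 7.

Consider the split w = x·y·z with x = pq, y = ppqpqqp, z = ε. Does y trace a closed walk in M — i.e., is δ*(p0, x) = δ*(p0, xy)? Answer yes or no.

no

State sequence: p0 -p-> p4 -q-> p3 -p-> p4 -p-> p3 -q-> p0 -p-> p4 -q-> p3 -q-> p0 -p-> p4

After x (step 2): p3. After xy (step 9): p4.
They differ (p3 ≠ p4), so y is not a cycle from the state after x; this split is not the one the pumping-lemma construction produces, and pumping y need not keep the string in L(M).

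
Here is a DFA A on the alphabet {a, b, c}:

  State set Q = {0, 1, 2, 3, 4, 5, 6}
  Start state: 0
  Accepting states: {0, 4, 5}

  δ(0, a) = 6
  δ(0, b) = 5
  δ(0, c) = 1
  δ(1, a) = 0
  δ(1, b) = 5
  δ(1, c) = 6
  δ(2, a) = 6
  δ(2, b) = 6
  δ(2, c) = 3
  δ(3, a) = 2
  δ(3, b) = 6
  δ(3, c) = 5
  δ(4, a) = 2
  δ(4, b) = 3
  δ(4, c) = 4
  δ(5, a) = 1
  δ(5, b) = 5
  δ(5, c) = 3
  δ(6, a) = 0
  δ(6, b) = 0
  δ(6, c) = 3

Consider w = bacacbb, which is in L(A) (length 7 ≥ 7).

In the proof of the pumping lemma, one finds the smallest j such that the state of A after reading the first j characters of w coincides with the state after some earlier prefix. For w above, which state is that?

State sequence: 0 -b-> 5 -a-> 1 -c-> 6 -a-> 0 -c-> 1 -b-> 5 -b-> 5
First repeat at step 4: 0 was already visited.

The earliest repeat is at step j = 4: A is in 0, which it already visited at step i = 0.
The DFA has 7 states, so the proof of the pumping lemma guarantees a repeated state among the first 7+1 visited; the segment between the two visits is the pumpable y.

0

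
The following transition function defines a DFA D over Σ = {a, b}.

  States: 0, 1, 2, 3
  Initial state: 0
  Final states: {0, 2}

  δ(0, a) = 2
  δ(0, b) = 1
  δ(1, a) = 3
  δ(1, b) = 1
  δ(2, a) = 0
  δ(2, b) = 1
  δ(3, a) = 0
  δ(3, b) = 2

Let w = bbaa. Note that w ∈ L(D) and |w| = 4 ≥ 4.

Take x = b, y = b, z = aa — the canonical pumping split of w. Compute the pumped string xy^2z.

bbbaa

xy^2z = b·b·b·aa = bbbaa.
Reading y = b takes D from 1 back to 1, so after x·y·y the machine is still in 1, and z then leads to the accepting state 0. Hence bbbaa ∈ L(D).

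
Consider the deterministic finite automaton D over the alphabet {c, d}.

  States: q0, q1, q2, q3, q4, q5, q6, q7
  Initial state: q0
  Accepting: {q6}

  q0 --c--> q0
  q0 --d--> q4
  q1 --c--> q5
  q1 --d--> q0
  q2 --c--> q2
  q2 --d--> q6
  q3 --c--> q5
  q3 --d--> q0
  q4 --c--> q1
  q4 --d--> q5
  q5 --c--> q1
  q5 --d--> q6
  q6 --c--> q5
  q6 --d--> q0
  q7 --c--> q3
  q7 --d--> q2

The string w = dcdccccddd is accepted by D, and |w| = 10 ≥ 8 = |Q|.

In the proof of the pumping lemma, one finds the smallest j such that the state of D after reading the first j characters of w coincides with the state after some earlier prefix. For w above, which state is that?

State sequence: q0 -d-> q4 -c-> q1 -d-> q0 -c-> q0 -c-> q0 -c-> q0 -c-> q0 -d-> q4 -d-> q5 -d-> q6
First repeat at step 3: q0 was already visited.

The earliest repeat is at step j = 3: D is in q0, which it already visited at step i = 0.
With |Q| = 8, pigeonhole forces a state repeat no later than step 8; the substring read between the first and second visits to that state can be pumped.

q0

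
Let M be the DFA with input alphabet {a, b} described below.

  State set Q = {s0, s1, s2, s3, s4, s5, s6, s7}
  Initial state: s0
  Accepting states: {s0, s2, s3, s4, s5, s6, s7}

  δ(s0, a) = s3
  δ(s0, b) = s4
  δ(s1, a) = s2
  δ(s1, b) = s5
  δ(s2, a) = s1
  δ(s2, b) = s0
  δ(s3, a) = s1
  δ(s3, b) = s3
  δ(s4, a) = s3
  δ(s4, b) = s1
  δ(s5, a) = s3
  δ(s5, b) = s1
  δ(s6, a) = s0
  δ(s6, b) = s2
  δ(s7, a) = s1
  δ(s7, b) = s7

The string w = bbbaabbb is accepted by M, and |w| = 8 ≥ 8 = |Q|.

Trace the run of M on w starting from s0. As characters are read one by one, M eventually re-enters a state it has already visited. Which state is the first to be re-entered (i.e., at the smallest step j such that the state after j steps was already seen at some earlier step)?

State sequence: s0 -b-> s4 -b-> s1 -b-> s5 -a-> s3 -a-> s1 -b-> s5 -b-> s1 -b-> s5
First repeat at step 5: s1 was already visited.

The earliest repeat is at step j = 5: M is in s1, which it already visited at step i = 2.
Pumping length from the standard proof: p = 8 (the number of states). The repeated state found above gives |xy| = j ≤ 8 and |y| = j − i ≥ 1.

s1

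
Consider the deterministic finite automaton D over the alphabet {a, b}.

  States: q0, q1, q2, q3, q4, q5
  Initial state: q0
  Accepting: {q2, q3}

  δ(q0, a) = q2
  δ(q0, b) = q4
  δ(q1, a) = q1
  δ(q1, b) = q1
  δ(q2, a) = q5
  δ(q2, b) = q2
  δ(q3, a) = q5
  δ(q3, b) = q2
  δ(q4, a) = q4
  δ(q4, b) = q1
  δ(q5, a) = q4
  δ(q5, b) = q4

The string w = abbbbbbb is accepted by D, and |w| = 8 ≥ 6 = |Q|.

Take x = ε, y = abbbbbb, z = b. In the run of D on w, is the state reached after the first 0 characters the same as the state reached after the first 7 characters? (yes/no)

State sequence: q0 -a-> q2 -b-> q2 -b-> q2 -b-> q2 -b-> q2 -b-> q2 -b-> q2

After x (step 0): q0. After xy (step 7): q2.
They differ (q0 ≠ q2), so y is not a cycle from the state after x; this split is not the one the pumping-lemma construction produces, and pumping y need not keep the string in L(D).

no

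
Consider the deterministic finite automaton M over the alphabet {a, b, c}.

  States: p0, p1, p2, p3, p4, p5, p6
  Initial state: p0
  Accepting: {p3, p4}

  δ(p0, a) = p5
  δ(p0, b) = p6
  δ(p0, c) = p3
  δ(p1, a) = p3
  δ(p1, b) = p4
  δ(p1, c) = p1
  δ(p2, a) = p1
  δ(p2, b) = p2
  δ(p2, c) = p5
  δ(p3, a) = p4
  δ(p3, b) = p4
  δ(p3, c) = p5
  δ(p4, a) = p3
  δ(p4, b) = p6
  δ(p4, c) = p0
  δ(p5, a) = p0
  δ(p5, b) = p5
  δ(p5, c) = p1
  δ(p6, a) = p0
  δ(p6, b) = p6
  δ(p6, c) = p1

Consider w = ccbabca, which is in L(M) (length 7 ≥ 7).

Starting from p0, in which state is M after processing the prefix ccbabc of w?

p1

State sequence: p0 -c-> p3 -c-> p5 -b-> p5 -a-> p0 -b-> p6 -c-> p1

After reading 6 characters, M is in state p1.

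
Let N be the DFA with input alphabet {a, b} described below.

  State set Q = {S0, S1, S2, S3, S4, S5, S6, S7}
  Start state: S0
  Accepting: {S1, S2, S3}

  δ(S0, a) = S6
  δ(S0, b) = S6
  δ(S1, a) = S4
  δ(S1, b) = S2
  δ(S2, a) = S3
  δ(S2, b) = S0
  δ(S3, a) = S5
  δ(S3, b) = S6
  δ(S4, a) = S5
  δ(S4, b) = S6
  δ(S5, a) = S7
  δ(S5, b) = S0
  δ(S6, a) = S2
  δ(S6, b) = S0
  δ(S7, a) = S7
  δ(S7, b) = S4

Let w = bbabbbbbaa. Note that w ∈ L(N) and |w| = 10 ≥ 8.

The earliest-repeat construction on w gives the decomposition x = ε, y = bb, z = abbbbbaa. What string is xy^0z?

xy⁰z = xz = ε·abbbbbaa = abbbbbaa.
Reading y = bb takes N from S0 back to S0, so after x the machine is still in S0, and z then leads to the accepting state S2. Hence abbbbbaa ∈ L(N).

abbbbbaa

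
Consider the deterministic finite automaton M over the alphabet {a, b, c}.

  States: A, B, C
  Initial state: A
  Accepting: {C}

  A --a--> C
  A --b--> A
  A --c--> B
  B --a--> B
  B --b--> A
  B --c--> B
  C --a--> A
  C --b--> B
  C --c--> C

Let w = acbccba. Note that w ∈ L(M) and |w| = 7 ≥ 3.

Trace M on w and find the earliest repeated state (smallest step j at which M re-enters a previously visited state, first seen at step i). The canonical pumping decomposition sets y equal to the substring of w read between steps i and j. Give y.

c

Run of M on w = a c b c c b a:
  step 0: A  (start)
  step 1: C  (read a: A→C)
  step 2: C  (read c: C→C)   ← first repeat (C seen earlier)
  step 3: B  (read b: C→B)
  step 4: B  (read c: B→B)
  step 5: B  (read c: B→B)
  step 6: A  (read b: B→A)
  step 7: C  (read a: A→C)

So i = 1, j = 2, giving x = w[0:1] = a, y = w[1:2] = c, z = w[2:7] = bccba.
Check: |xy| = 2 ≤ 3 and |y| = 1 ≥ 1. Reading y takes M from C back to C, so every xyⁱz is accepted.
The DFA has 3 states, so the proof of the pumping lemma guarantees a repeated state among the first 3+1 visited; the segment between the two visits is the pumpable y.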